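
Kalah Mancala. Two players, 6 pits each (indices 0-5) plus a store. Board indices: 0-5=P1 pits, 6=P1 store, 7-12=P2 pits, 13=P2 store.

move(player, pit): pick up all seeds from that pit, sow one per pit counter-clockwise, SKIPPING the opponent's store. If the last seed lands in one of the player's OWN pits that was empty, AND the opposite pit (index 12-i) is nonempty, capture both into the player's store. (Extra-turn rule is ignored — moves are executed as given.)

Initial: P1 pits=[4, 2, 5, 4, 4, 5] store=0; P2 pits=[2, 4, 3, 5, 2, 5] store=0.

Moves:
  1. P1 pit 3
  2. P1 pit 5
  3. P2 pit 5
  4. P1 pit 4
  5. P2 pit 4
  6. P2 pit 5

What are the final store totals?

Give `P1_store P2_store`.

Answer: 3 3

Derivation:
Move 1: P1 pit3 -> P1=[4,2,5,0,5,6](1) P2=[3,4,3,5,2,5](0)
Move 2: P1 pit5 -> P1=[4,2,5,0,5,0](2) P2=[4,5,4,6,3,5](0)
Move 3: P2 pit5 -> P1=[5,3,6,1,5,0](2) P2=[4,5,4,6,3,0](1)
Move 4: P1 pit4 -> P1=[5,3,6,1,0,1](3) P2=[5,6,5,6,3,0](1)
Move 5: P2 pit4 -> P1=[6,3,6,1,0,1](3) P2=[5,6,5,6,0,1](2)
Move 6: P2 pit5 -> P1=[6,3,6,1,0,1](3) P2=[5,6,5,6,0,0](3)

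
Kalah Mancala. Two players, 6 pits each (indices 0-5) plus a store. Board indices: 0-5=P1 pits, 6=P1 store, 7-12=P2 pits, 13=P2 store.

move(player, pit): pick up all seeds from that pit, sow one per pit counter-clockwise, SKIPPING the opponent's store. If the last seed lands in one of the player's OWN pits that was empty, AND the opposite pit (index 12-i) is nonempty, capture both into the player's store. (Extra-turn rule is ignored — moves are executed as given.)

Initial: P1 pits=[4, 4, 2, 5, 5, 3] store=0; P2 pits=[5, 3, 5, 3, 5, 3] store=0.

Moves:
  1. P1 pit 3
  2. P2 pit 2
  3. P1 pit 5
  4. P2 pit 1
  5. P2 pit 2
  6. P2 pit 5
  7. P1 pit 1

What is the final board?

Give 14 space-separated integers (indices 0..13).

Move 1: P1 pit3 -> P1=[4,4,2,0,6,4](1) P2=[6,4,5,3,5,3](0)
Move 2: P2 pit2 -> P1=[5,4,2,0,6,4](1) P2=[6,4,0,4,6,4](1)
Move 3: P1 pit5 -> P1=[5,4,2,0,6,0](2) P2=[7,5,1,4,6,4](1)
Move 4: P2 pit1 -> P1=[5,4,2,0,6,0](2) P2=[7,0,2,5,7,5](2)
Move 5: P2 pit2 -> P1=[5,4,2,0,6,0](2) P2=[7,0,0,6,8,5](2)
Move 6: P2 pit5 -> P1=[6,5,3,1,6,0](2) P2=[7,0,0,6,8,0](3)
Move 7: P1 pit1 -> P1=[6,0,4,2,7,1](3) P2=[7,0,0,6,8,0](3)

Answer: 6 0 4 2 7 1 3 7 0 0 6 8 0 3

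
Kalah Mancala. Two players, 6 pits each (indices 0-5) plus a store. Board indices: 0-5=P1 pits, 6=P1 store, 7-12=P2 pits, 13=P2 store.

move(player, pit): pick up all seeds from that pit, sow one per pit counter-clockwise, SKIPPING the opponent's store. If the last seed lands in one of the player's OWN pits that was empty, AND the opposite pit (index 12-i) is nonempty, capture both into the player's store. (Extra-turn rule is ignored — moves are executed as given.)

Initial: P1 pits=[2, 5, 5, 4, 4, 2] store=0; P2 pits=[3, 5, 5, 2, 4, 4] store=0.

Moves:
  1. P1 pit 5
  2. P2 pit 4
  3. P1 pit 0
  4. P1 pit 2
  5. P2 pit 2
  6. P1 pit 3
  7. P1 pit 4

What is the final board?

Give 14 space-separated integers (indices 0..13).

Answer: 1 7 0 0 0 3 4 7 8 2 4 1 6 2

Derivation:
Move 1: P1 pit5 -> P1=[2,5,5,4,4,0](1) P2=[4,5,5,2,4,4](0)
Move 2: P2 pit4 -> P1=[3,6,5,4,4,0](1) P2=[4,5,5,2,0,5](1)
Move 3: P1 pit0 -> P1=[0,7,6,5,4,0](1) P2=[4,5,5,2,0,5](1)
Move 4: P1 pit2 -> P1=[0,7,0,6,5,1](2) P2=[5,6,5,2,0,5](1)
Move 5: P2 pit2 -> P1=[1,7,0,6,5,1](2) P2=[5,6,0,3,1,6](2)
Move 6: P1 pit3 -> P1=[1,7,0,0,6,2](3) P2=[6,7,1,3,1,6](2)
Move 7: P1 pit4 -> P1=[1,7,0,0,0,3](4) P2=[7,8,2,4,1,6](2)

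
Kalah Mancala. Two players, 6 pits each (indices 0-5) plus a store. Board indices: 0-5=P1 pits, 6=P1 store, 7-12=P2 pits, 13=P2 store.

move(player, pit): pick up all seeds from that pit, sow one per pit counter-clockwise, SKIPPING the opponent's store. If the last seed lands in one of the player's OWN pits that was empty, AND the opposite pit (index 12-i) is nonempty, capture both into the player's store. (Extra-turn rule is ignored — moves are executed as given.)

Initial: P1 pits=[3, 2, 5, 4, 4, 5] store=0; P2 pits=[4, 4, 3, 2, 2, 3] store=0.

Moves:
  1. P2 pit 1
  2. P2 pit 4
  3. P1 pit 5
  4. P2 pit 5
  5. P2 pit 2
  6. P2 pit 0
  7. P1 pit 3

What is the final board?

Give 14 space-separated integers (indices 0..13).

Answer: 6 3 6 0 5 1 2 1 3 1 6 2 2 3

Derivation:
Move 1: P2 pit1 -> P1=[3,2,5,4,4,5](0) P2=[4,0,4,3,3,4](0)
Move 2: P2 pit4 -> P1=[4,2,5,4,4,5](0) P2=[4,0,4,3,0,5](1)
Move 3: P1 pit5 -> P1=[4,2,5,4,4,0](1) P2=[5,1,5,4,0,5](1)
Move 4: P2 pit5 -> P1=[5,3,6,5,4,0](1) P2=[5,1,5,4,0,0](2)
Move 5: P2 pit2 -> P1=[6,3,6,5,4,0](1) P2=[5,1,0,5,1,1](3)
Move 6: P2 pit0 -> P1=[6,3,6,5,4,0](1) P2=[0,2,1,6,2,2](3)
Move 7: P1 pit3 -> P1=[6,3,6,0,5,1](2) P2=[1,3,1,6,2,2](3)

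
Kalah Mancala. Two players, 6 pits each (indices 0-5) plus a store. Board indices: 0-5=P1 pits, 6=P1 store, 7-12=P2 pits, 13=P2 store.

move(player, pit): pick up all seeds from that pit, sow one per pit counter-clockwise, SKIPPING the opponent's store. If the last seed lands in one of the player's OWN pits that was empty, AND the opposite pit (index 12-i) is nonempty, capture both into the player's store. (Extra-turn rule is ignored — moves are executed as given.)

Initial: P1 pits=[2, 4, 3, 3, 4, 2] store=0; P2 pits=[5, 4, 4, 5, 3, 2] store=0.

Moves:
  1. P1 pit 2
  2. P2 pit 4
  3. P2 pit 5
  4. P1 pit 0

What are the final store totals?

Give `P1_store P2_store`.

Answer: 0 2

Derivation:
Move 1: P1 pit2 -> P1=[2,4,0,4,5,3](0) P2=[5,4,4,5,3,2](0)
Move 2: P2 pit4 -> P1=[3,4,0,4,5,3](0) P2=[5,4,4,5,0,3](1)
Move 3: P2 pit5 -> P1=[4,5,0,4,5,3](0) P2=[5,4,4,5,0,0](2)
Move 4: P1 pit0 -> P1=[0,6,1,5,6,3](0) P2=[5,4,4,5,0,0](2)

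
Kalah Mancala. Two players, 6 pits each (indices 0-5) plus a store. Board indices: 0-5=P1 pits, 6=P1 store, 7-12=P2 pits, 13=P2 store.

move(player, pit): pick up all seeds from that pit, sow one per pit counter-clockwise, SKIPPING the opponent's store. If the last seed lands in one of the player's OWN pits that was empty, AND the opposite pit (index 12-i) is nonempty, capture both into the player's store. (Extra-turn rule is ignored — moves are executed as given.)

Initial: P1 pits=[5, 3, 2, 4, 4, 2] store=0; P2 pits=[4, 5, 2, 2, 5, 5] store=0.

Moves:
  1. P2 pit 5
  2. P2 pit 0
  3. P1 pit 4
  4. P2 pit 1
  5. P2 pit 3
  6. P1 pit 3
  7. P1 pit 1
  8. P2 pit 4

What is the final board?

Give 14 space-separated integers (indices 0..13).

Move 1: P2 pit5 -> P1=[6,4,3,5,4,2](0) P2=[4,5,2,2,5,0](1)
Move 2: P2 pit0 -> P1=[6,4,3,5,4,2](0) P2=[0,6,3,3,6,0](1)
Move 3: P1 pit4 -> P1=[6,4,3,5,0,3](1) P2=[1,7,3,3,6,0](1)
Move 4: P2 pit1 -> P1=[7,5,3,5,0,3](1) P2=[1,0,4,4,7,1](2)
Move 5: P2 pit3 -> P1=[8,5,3,5,0,3](1) P2=[1,0,4,0,8,2](3)
Move 6: P1 pit3 -> P1=[8,5,3,0,1,4](2) P2=[2,1,4,0,8,2](3)
Move 7: P1 pit1 -> P1=[8,0,4,1,2,5](3) P2=[2,1,4,0,8,2](3)
Move 8: P2 pit4 -> P1=[9,1,5,2,3,6](3) P2=[2,1,4,0,0,3](4)

Answer: 9 1 5 2 3 6 3 2 1 4 0 0 3 4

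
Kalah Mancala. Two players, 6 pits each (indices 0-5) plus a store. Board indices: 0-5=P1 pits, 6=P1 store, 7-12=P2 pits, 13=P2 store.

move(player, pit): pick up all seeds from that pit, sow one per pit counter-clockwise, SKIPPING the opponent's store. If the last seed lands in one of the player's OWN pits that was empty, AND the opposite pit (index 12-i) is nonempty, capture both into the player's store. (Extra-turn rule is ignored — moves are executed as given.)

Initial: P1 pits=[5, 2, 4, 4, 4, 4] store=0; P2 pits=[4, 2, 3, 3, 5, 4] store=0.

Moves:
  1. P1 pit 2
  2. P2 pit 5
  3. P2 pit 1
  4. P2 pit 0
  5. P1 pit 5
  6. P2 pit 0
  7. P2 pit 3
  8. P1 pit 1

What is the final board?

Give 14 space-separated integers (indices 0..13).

Answer: 7 0 3 6 6 1 2 0 3 6 0 7 1 2

Derivation:
Move 1: P1 pit2 -> P1=[5,2,0,5,5,5](1) P2=[4,2,3,3,5,4](0)
Move 2: P2 pit5 -> P1=[6,3,1,5,5,5](1) P2=[4,2,3,3,5,0](1)
Move 3: P2 pit1 -> P1=[6,3,1,5,5,5](1) P2=[4,0,4,4,5,0](1)
Move 4: P2 pit0 -> P1=[6,3,1,5,5,5](1) P2=[0,1,5,5,6,0](1)
Move 5: P1 pit5 -> P1=[6,3,1,5,5,0](2) P2=[1,2,6,6,6,0](1)
Move 6: P2 pit0 -> P1=[6,3,1,5,5,0](2) P2=[0,3,6,6,6,0](1)
Move 7: P2 pit3 -> P1=[7,4,2,5,5,0](2) P2=[0,3,6,0,7,1](2)
Move 8: P1 pit1 -> P1=[7,0,3,6,6,1](2) P2=[0,3,6,0,7,1](2)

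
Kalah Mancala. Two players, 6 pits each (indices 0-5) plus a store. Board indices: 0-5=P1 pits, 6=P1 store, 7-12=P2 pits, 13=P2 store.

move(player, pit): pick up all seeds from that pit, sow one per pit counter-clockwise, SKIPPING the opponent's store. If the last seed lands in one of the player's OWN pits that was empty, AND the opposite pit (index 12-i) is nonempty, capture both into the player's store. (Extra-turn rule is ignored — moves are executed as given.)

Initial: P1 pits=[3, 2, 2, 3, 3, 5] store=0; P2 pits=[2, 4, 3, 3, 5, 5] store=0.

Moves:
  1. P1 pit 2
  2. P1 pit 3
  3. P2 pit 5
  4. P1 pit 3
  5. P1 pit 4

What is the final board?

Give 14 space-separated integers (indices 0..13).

Move 1: P1 pit2 -> P1=[3,2,0,4,4,5](0) P2=[2,4,3,3,5,5](0)
Move 2: P1 pit3 -> P1=[3,2,0,0,5,6](1) P2=[3,4,3,3,5,5](0)
Move 3: P2 pit5 -> P1=[4,3,1,1,5,6](1) P2=[3,4,3,3,5,0](1)
Move 4: P1 pit3 -> P1=[4,3,1,0,6,6](1) P2=[3,4,3,3,5,0](1)
Move 5: P1 pit4 -> P1=[4,3,1,0,0,7](2) P2=[4,5,4,4,5,0](1)

Answer: 4 3 1 0 0 7 2 4 5 4 4 5 0 1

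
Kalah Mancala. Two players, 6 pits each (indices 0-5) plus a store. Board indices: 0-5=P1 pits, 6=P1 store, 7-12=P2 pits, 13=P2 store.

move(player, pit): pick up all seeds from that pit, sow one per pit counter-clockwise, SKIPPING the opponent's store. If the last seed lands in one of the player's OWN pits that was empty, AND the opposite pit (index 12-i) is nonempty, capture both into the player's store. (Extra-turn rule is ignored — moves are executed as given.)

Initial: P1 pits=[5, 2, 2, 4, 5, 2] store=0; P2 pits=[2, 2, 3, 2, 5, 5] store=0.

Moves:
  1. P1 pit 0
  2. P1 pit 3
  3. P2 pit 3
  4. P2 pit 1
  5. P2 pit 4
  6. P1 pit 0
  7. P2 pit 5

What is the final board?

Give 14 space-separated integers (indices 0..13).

Move 1: P1 pit0 -> P1=[0,3,3,5,6,3](0) P2=[2,2,3,2,5,5](0)
Move 2: P1 pit3 -> P1=[0,3,3,0,7,4](1) P2=[3,3,3,2,5,5](0)
Move 3: P2 pit3 -> P1=[0,3,3,0,7,4](1) P2=[3,3,3,0,6,6](0)
Move 4: P2 pit1 -> P1=[0,3,3,0,7,4](1) P2=[3,0,4,1,7,6](0)
Move 5: P2 pit4 -> P1=[1,4,4,1,8,4](1) P2=[3,0,4,1,0,7](1)
Move 6: P1 pit0 -> P1=[0,5,4,1,8,4](1) P2=[3,0,4,1,0,7](1)
Move 7: P2 pit5 -> P1=[1,6,5,2,9,5](1) P2=[3,0,4,1,0,0](2)

Answer: 1 6 5 2 9 5 1 3 0 4 1 0 0 2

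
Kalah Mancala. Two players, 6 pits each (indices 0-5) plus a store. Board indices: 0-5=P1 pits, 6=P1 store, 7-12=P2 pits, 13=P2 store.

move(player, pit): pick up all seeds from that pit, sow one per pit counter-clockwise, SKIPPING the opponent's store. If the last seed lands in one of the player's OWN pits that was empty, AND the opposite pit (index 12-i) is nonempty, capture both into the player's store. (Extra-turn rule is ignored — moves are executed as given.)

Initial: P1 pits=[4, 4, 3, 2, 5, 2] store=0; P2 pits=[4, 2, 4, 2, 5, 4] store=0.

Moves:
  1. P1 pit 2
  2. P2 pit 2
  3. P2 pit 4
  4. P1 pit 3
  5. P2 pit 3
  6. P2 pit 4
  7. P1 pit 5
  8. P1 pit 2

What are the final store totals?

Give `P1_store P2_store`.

Answer: 4 3

Derivation:
Move 1: P1 pit2 -> P1=[4,4,0,3,6,3](0) P2=[4,2,4,2,5,4](0)
Move 2: P2 pit2 -> P1=[4,4,0,3,6,3](0) P2=[4,2,0,3,6,5](1)
Move 3: P2 pit4 -> P1=[5,5,1,4,6,3](0) P2=[4,2,0,3,0,6](2)
Move 4: P1 pit3 -> P1=[5,5,1,0,7,4](1) P2=[5,2,0,3,0,6](2)
Move 5: P2 pit3 -> P1=[5,5,1,0,7,4](1) P2=[5,2,0,0,1,7](3)
Move 6: P2 pit4 -> P1=[5,5,1,0,7,4](1) P2=[5,2,0,0,0,8](3)
Move 7: P1 pit5 -> P1=[5,5,1,0,7,0](2) P2=[6,3,1,0,0,8](3)
Move 8: P1 pit2 -> P1=[5,5,0,0,7,0](4) P2=[6,3,0,0,0,8](3)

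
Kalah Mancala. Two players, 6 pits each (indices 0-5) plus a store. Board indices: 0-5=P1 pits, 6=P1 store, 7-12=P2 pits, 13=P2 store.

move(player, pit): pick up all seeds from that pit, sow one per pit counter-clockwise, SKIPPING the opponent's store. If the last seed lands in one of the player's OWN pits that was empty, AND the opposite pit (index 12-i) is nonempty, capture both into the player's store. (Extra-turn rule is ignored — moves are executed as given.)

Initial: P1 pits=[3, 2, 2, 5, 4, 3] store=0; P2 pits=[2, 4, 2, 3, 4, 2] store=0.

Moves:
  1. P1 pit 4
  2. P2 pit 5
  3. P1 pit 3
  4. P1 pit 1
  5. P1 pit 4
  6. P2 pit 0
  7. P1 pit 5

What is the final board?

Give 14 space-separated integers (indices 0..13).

Answer: 4 0 3 0 0 0 6 1 8 2 5 6 0 1

Derivation:
Move 1: P1 pit4 -> P1=[3,2,2,5,0,4](1) P2=[3,5,2,3,4,2](0)
Move 2: P2 pit5 -> P1=[4,2,2,5,0,4](1) P2=[3,5,2,3,4,0](1)
Move 3: P1 pit3 -> P1=[4,2,2,0,1,5](2) P2=[4,6,2,3,4,0](1)
Move 4: P1 pit1 -> P1=[4,0,3,0,1,5](5) P2=[4,6,0,3,4,0](1)
Move 5: P1 pit4 -> P1=[4,0,3,0,0,6](5) P2=[4,6,0,3,4,0](1)
Move 6: P2 pit0 -> P1=[4,0,3,0,0,6](5) P2=[0,7,1,4,5,0](1)
Move 7: P1 pit5 -> P1=[4,0,3,0,0,0](6) P2=[1,8,2,5,6,0](1)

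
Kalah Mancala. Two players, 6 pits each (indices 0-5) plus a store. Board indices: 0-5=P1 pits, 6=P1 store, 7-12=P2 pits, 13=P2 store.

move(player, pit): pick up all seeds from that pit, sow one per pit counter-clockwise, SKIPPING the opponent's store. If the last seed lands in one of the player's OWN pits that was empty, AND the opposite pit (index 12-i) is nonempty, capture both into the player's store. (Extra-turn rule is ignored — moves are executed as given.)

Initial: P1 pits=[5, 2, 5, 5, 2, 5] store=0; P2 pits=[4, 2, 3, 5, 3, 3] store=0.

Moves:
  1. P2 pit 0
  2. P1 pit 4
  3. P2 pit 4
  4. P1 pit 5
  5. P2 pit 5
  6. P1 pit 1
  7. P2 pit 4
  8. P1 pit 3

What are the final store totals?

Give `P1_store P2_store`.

Move 1: P2 pit0 -> P1=[5,2,5,5,2,5](0) P2=[0,3,4,6,4,3](0)
Move 2: P1 pit4 -> P1=[5,2,5,5,0,6](1) P2=[0,3,4,6,4,3](0)
Move 3: P2 pit4 -> P1=[6,3,5,5,0,6](1) P2=[0,3,4,6,0,4](1)
Move 4: P1 pit5 -> P1=[6,3,5,5,0,0](2) P2=[1,4,5,7,1,4](1)
Move 5: P2 pit5 -> P1=[7,4,6,5,0,0](2) P2=[1,4,5,7,1,0](2)
Move 6: P1 pit1 -> P1=[7,0,7,6,1,0](4) P2=[0,4,5,7,1,0](2)
Move 7: P2 pit4 -> P1=[0,0,7,6,1,0](4) P2=[0,4,5,7,0,0](10)
Move 8: P1 pit3 -> P1=[0,0,7,0,2,1](5) P2=[1,5,6,7,0,0](10)

Answer: 5 10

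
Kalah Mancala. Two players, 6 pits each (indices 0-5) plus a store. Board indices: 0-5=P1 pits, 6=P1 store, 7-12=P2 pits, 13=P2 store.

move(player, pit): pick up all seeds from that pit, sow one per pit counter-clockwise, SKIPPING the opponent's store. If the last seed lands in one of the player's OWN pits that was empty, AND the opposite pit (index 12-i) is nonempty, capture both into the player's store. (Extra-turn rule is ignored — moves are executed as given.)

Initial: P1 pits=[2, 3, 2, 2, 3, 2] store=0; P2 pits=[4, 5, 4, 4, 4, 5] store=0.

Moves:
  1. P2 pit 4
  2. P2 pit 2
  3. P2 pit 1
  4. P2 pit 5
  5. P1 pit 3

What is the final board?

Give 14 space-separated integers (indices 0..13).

Move 1: P2 pit4 -> P1=[3,4,2,2,3,2](0) P2=[4,5,4,4,0,6](1)
Move 2: P2 pit2 -> P1=[3,4,2,2,3,2](0) P2=[4,5,0,5,1,7](2)
Move 3: P2 pit1 -> P1=[3,4,2,2,3,2](0) P2=[4,0,1,6,2,8](3)
Move 4: P2 pit5 -> P1=[4,5,3,3,4,3](0) P2=[5,0,1,6,2,0](4)
Move 5: P1 pit3 -> P1=[4,5,3,0,5,4](1) P2=[5,0,1,6,2,0](4)

Answer: 4 5 3 0 5 4 1 5 0 1 6 2 0 4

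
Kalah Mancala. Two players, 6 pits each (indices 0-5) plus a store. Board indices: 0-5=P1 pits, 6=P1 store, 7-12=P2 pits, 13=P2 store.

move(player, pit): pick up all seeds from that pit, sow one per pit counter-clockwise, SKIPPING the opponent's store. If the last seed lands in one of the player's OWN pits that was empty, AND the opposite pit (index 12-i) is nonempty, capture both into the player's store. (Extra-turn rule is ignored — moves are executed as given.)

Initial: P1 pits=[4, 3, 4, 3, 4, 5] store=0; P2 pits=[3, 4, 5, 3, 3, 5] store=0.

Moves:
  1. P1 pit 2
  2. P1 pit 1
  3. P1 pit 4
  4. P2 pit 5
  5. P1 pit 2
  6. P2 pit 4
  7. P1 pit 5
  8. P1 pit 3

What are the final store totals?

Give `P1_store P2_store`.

Answer: 10 2

Derivation:
Move 1: P1 pit2 -> P1=[4,3,0,4,5,6](1) P2=[3,4,5,3,3,5](0)
Move 2: P1 pit1 -> P1=[4,0,1,5,6,6](1) P2=[3,4,5,3,3,5](0)
Move 3: P1 pit4 -> P1=[4,0,1,5,0,7](2) P2=[4,5,6,4,3,5](0)
Move 4: P2 pit5 -> P1=[5,1,2,6,0,7](2) P2=[4,5,6,4,3,0](1)
Move 5: P1 pit2 -> P1=[5,1,0,7,0,7](8) P2=[4,0,6,4,3,0](1)
Move 6: P2 pit4 -> P1=[6,1,0,7,0,7](8) P2=[4,0,6,4,0,1](2)
Move 7: P1 pit5 -> P1=[6,1,0,7,0,0](9) P2=[5,1,7,5,1,2](2)
Move 8: P1 pit3 -> P1=[6,1,0,0,1,1](10) P2=[6,2,8,6,1,2](2)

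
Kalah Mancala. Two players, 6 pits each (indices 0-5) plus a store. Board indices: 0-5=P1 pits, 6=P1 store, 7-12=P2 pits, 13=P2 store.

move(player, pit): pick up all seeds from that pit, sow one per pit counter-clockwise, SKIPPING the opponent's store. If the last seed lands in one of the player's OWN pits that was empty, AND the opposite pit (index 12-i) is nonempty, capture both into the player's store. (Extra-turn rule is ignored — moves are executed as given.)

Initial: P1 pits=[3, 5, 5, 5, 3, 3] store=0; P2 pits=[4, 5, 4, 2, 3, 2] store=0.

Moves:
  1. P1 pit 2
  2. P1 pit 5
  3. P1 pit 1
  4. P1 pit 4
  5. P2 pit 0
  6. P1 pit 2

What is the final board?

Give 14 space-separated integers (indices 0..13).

Move 1: P1 pit2 -> P1=[3,5,0,6,4,4](1) P2=[5,5,4,2,3,2](0)
Move 2: P1 pit5 -> P1=[3,5,0,6,4,0](2) P2=[6,6,5,2,3,2](0)
Move 3: P1 pit1 -> P1=[3,0,1,7,5,1](3) P2=[6,6,5,2,3,2](0)
Move 4: P1 pit4 -> P1=[3,0,1,7,0,2](4) P2=[7,7,6,2,3,2](0)
Move 5: P2 pit0 -> P1=[4,0,1,7,0,2](4) P2=[0,8,7,3,4,3](1)
Move 6: P1 pit2 -> P1=[4,0,0,8,0,2](4) P2=[0,8,7,3,4,3](1)

Answer: 4 0 0 8 0 2 4 0 8 7 3 4 3 1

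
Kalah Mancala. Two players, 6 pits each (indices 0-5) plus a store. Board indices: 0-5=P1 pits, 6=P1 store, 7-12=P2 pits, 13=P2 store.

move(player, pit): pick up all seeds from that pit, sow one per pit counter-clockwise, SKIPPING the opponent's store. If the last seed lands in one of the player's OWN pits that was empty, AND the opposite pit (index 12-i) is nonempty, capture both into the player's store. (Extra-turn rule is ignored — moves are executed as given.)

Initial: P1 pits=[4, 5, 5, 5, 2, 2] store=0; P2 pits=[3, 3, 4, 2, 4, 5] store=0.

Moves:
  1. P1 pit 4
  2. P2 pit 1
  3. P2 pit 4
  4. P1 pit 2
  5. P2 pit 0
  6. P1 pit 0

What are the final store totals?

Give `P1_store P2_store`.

Move 1: P1 pit4 -> P1=[4,5,5,5,0,3](1) P2=[3,3,4,2,4,5](0)
Move 2: P2 pit1 -> P1=[4,5,5,5,0,3](1) P2=[3,0,5,3,5,5](0)
Move 3: P2 pit4 -> P1=[5,6,6,5,0,3](1) P2=[3,0,5,3,0,6](1)
Move 4: P1 pit2 -> P1=[5,6,0,6,1,4](2) P2=[4,1,5,3,0,6](1)
Move 5: P2 pit0 -> P1=[5,0,0,6,1,4](2) P2=[0,2,6,4,0,6](8)
Move 6: P1 pit0 -> P1=[0,1,1,7,2,5](2) P2=[0,2,6,4,0,6](8)

Answer: 2 8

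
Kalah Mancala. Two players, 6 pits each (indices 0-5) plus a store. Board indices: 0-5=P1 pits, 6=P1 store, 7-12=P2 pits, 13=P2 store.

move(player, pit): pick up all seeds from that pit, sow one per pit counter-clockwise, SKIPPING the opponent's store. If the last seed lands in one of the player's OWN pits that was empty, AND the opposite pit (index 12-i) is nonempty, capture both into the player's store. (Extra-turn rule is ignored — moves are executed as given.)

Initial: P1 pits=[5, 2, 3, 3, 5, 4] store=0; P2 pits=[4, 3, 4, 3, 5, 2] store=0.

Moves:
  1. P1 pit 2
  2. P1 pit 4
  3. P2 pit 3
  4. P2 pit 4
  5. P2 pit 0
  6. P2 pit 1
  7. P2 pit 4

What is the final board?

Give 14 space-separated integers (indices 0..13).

Answer: 7 3 1 5 0 6 1 0 0 7 2 0 7 4

Derivation:
Move 1: P1 pit2 -> P1=[5,2,0,4,6,5](0) P2=[4,3,4,3,5,2](0)
Move 2: P1 pit4 -> P1=[5,2,0,4,0,6](1) P2=[5,4,5,4,5,2](0)
Move 3: P2 pit3 -> P1=[6,2,0,4,0,6](1) P2=[5,4,5,0,6,3](1)
Move 4: P2 pit4 -> P1=[7,3,1,5,0,6](1) P2=[5,4,5,0,0,4](2)
Move 5: P2 pit0 -> P1=[7,3,1,5,0,6](1) P2=[0,5,6,1,1,5](2)
Move 6: P2 pit1 -> P1=[7,3,1,5,0,6](1) P2=[0,0,7,2,2,6](3)
Move 7: P2 pit4 -> P1=[7,3,1,5,0,6](1) P2=[0,0,7,2,0,7](4)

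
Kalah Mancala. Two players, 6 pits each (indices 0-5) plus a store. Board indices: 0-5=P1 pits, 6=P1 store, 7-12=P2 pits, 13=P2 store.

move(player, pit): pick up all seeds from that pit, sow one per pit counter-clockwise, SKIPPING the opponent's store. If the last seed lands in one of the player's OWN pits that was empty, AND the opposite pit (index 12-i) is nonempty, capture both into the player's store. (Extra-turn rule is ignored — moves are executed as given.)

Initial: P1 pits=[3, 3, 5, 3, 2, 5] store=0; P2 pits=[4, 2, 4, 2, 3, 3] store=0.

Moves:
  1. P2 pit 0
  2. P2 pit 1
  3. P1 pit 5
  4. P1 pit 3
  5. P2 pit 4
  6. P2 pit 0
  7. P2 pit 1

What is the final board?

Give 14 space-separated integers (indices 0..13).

Answer: 4 4 6 0 3 1 2 0 0 8 6 0 4 1

Derivation:
Move 1: P2 pit0 -> P1=[3,3,5,3,2,5](0) P2=[0,3,5,3,4,3](0)
Move 2: P2 pit1 -> P1=[3,3,5,3,2,5](0) P2=[0,0,6,4,5,3](0)
Move 3: P1 pit5 -> P1=[3,3,5,3,2,0](1) P2=[1,1,7,5,5,3](0)
Move 4: P1 pit3 -> P1=[3,3,5,0,3,1](2) P2=[1,1,7,5,5,3](0)
Move 5: P2 pit4 -> P1=[4,4,6,0,3,1](2) P2=[1,1,7,5,0,4](1)
Move 6: P2 pit0 -> P1=[4,4,6,0,3,1](2) P2=[0,2,7,5,0,4](1)
Move 7: P2 pit1 -> P1=[4,4,6,0,3,1](2) P2=[0,0,8,6,0,4](1)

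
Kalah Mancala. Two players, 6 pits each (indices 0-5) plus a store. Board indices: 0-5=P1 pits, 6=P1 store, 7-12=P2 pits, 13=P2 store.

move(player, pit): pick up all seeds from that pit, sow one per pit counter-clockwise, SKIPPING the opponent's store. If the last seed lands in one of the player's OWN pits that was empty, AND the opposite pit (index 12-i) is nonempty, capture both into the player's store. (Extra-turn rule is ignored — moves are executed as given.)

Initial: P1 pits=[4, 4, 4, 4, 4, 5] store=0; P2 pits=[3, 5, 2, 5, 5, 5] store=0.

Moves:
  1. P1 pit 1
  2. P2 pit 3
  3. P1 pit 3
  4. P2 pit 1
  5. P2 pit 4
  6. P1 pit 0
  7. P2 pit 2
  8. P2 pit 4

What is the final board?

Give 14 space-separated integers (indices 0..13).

Answer: 0 3 7 2 8 8 2 5 0 0 2 0 10 3

Derivation:
Move 1: P1 pit1 -> P1=[4,0,5,5,5,6](0) P2=[3,5,2,5,5,5](0)
Move 2: P2 pit3 -> P1=[5,1,5,5,5,6](0) P2=[3,5,2,0,6,6](1)
Move 3: P1 pit3 -> P1=[5,1,5,0,6,7](1) P2=[4,6,2,0,6,6](1)
Move 4: P2 pit1 -> P1=[6,1,5,0,6,7](1) P2=[4,0,3,1,7,7](2)
Move 5: P2 pit4 -> P1=[7,2,6,1,7,7](1) P2=[4,0,3,1,0,8](3)
Move 6: P1 pit0 -> P1=[0,3,7,2,8,8](2) P2=[5,0,3,1,0,8](3)
Move 7: P2 pit2 -> P1=[0,3,7,2,8,8](2) P2=[5,0,0,2,1,9](3)
Move 8: P2 pit4 -> P1=[0,3,7,2,8,8](2) P2=[5,0,0,2,0,10](3)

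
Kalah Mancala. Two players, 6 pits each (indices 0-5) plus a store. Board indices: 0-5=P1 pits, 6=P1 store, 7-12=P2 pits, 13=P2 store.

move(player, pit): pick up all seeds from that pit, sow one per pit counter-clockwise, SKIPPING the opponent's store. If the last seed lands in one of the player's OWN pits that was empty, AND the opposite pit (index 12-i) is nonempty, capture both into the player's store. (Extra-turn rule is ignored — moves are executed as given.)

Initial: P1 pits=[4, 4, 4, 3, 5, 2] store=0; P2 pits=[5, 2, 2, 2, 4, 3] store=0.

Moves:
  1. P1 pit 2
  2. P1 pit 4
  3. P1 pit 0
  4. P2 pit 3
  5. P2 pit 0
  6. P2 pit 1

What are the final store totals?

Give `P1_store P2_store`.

Move 1: P1 pit2 -> P1=[4,4,0,4,6,3](1) P2=[5,2,2,2,4,3](0)
Move 2: P1 pit4 -> P1=[4,4,0,4,0,4](2) P2=[6,3,3,3,4,3](0)
Move 3: P1 pit0 -> P1=[0,5,1,5,0,4](6) P2=[6,0,3,3,4,3](0)
Move 4: P2 pit3 -> P1=[0,5,1,5,0,4](6) P2=[6,0,3,0,5,4](1)
Move 5: P2 pit0 -> P1=[0,5,1,5,0,4](6) P2=[0,1,4,1,6,5](2)
Move 6: P2 pit1 -> P1=[0,5,1,5,0,4](6) P2=[0,0,5,1,6,5](2)

Answer: 6 2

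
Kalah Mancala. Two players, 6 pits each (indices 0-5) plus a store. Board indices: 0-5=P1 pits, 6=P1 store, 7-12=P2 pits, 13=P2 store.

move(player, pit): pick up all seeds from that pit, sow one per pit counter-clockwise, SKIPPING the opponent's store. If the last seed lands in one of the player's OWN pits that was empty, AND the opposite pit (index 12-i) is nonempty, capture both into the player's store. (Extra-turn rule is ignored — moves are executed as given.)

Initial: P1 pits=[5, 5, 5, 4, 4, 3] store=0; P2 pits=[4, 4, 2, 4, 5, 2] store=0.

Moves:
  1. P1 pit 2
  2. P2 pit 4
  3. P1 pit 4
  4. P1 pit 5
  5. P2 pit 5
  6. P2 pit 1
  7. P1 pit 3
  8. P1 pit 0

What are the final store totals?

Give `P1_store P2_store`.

Move 1: P1 pit2 -> P1=[5,5,0,5,5,4](1) P2=[5,4,2,4,5,2](0)
Move 2: P2 pit4 -> P1=[6,6,1,5,5,4](1) P2=[5,4,2,4,0,3](1)
Move 3: P1 pit4 -> P1=[6,6,1,5,0,5](2) P2=[6,5,3,4,0,3](1)
Move 4: P1 pit5 -> P1=[6,6,1,5,0,0](3) P2=[7,6,4,5,0,3](1)
Move 5: P2 pit5 -> P1=[7,7,1,5,0,0](3) P2=[7,6,4,5,0,0](2)
Move 6: P2 pit1 -> P1=[8,7,1,5,0,0](3) P2=[7,0,5,6,1,1](3)
Move 7: P1 pit3 -> P1=[8,7,1,0,1,1](4) P2=[8,1,5,6,1,1](3)
Move 8: P1 pit0 -> P1=[0,8,2,1,2,2](5) P2=[9,2,5,6,1,1](3)

Answer: 5 3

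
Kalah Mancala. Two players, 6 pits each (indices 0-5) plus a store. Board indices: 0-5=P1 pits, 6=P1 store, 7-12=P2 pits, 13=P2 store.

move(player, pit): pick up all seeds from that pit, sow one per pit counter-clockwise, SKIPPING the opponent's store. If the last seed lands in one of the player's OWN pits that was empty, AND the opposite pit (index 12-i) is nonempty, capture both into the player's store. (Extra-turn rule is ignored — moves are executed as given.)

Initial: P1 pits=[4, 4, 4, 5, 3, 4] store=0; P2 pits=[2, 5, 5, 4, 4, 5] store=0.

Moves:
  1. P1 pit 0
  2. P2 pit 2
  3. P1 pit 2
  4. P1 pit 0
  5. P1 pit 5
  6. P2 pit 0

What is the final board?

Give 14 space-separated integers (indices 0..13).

Answer: 0 6 0 7 5 0 2 0 7 2 7 6 6 1

Derivation:
Move 1: P1 pit0 -> P1=[0,5,5,6,4,4](0) P2=[2,5,5,4,4,5](0)
Move 2: P2 pit2 -> P1=[1,5,5,6,4,4](0) P2=[2,5,0,5,5,6](1)
Move 3: P1 pit2 -> P1=[1,5,0,7,5,5](1) P2=[3,5,0,5,5,6](1)
Move 4: P1 pit0 -> P1=[0,6,0,7,5,5](1) P2=[3,5,0,5,5,6](1)
Move 5: P1 pit5 -> P1=[0,6,0,7,5,0](2) P2=[4,6,1,6,5,6](1)
Move 6: P2 pit0 -> P1=[0,6,0,7,5,0](2) P2=[0,7,2,7,6,6](1)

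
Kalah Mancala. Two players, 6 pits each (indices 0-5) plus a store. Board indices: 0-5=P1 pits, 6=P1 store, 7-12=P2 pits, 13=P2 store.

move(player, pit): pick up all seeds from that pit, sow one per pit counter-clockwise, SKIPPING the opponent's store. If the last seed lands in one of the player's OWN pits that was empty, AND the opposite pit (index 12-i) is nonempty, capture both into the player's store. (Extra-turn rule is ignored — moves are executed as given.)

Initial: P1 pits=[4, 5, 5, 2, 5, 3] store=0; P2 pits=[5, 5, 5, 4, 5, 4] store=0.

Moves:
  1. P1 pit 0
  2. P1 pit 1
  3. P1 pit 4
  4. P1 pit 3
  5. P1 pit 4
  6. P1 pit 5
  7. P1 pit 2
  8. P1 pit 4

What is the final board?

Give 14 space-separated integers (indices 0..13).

Move 1: P1 pit0 -> P1=[0,6,6,3,6,3](0) P2=[5,5,5,4,5,4](0)
Move 2: P1 pit1 -> P1=[0,0,7,4,7,4](1) P2=[6,5,5,4,5,4](0)
Move 3: P1 pit4 -> P1=[0,0,7,4,0,5](2) P2=[7,6,6,5,6,4](0)
Move 4: P1 pit3 -> P1=[0,0,7,0,1,6](3) P2=[8,6,6,5,6,4](0)
Move 5: P1 pit4 -> P1=[0,0,7,0,0,7](3) P2=[8,6,6,5,6,4](0)
Move 6: P1 pit5 -> P1=[0,0,7,0,0,0](4) P2=[9,7,7,6,7,5](0)
Move 7: P1 pit2 -> P1=[0,0,0,1,1,1](5) P2=[10,8,8,6,7,5](0)
Move 8: P1 pit4 -> P1=[0,0,0,1,0,2](5) P2=[10,8,8,6,7,5](0)

Answer: 0 0 0 1 0 2 5 10 8 8 6 7 5 0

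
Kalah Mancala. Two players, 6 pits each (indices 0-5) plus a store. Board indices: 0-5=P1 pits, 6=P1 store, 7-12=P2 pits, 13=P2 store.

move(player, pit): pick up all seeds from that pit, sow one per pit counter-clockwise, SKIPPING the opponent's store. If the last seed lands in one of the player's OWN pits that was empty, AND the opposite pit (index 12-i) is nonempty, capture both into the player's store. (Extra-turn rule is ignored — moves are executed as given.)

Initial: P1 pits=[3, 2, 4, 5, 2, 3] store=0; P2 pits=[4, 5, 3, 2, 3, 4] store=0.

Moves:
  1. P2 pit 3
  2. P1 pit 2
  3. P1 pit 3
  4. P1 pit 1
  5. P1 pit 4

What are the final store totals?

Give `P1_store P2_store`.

Move 1: P2 pit3 -> P1=[3,2,4,5,2,3](0) P2=[4,5,3,0,4,5](0)
Move 2: P1 pit2 -> P1=[3,2,0,6,3,4](1) P2=[4,5,3,0,4,5](0)
Move 3: P1 pit3 -> P1=[3,2,0,0,4,5](2) P2=[5,6,4,0,4,5](0)
Move 4: P1 pit1 -> P1=[3,0,1,0,4,5](7) P2=[5,6,0,0,4,5](0)
Move 5: P1 pit4 -> P1=[3,0,1,0,0,6](8) P2=[6,7,0,0,4,5](0)

Answer: 8 0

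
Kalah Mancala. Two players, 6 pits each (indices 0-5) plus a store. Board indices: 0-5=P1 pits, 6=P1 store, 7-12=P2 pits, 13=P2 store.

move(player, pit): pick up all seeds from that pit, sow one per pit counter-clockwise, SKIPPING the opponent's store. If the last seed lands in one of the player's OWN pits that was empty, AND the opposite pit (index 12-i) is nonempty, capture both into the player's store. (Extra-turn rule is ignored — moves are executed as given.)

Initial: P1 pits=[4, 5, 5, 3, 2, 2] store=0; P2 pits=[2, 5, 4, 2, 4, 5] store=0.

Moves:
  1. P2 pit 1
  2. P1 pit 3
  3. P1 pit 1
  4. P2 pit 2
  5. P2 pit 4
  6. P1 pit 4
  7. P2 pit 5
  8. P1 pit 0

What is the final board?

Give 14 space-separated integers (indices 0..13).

Answer: 0 3 9 4 2 7 4 5 1 0 4 0 0 4

Derivation:
Move 1: P2 pit1 -> P1=[4,5,5,3,2,2](0) P2=[2,0,5,3,5,6](1)
Move 2: P1 pit3 -> P1=[4,5,5,0,3,3](1) P2=[2,0,5,3,5,6](1)
Move 3: P1 pit1 -> P1=[4,0,6,1,4,4](2) P2=[2,0,5,3,5,6](1)
Move 4: P2 pit2 -> P1=[5,0,6,1,4,4](2) P2=[2,0,0,4,6,7](2)
Move 5: P2 pit4 -> P1=[6,1,7,2,4,4](2) P2=[2,0,0,4,0,8](3)
Move 6: P1 pit4 -> P1=[6,1,7,2,0,5](3) P2=[3,1,0,4,0,8](3)
Move 7: P2 pit5 -> P1=[7,2,8,3,1,6](3) P2=[4,1,0,4,0,0](4)
Move 8: P1 pit0 -> P1=[0,3,9,4,2,7](4) P2=[5,1,0,4,0,0](4)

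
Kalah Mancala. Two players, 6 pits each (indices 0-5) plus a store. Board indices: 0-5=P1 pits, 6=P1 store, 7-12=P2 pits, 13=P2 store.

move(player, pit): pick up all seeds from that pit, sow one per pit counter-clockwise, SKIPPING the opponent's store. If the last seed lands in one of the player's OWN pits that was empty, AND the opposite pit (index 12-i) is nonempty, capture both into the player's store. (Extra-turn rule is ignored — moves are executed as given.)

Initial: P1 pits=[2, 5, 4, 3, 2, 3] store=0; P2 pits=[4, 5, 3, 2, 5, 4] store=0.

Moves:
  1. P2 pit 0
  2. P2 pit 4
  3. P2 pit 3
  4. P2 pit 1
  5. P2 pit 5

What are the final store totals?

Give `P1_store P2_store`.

Move 1: P2 pit0 -> P1=[2,5,4,3,2,3](0) P2=[0,6,4,3,6,4](0)
Move 2: P2 pit4 -> P1=[3,6,5,4,2,3](0) P2=[0,6,4,3,0,5](1)
Move 3: P2 pit3 -> P1=[3,6,5,4,2,3](0) P2=[0,6,4,0,1,6](2)
Move 4: P2 pit1 -> P1=[4,6,5,4,2,3](0) P2=[0,0,5,1,2,7](3)
Move 5: P2 pit5 -> P1=[5,7,6,5,3,4](0) P2=[0,0,5,1,2,0](4)

Answer: 0 4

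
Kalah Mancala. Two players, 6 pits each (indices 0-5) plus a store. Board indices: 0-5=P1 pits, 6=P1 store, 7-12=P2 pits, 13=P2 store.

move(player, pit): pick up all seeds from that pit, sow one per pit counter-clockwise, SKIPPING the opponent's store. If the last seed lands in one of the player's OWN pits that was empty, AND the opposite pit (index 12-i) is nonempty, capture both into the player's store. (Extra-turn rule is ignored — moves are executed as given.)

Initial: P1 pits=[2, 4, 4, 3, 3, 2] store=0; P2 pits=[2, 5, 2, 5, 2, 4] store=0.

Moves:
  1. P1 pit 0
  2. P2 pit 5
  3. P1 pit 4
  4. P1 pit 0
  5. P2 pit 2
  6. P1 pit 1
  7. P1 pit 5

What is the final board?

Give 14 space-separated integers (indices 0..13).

Answer: 0 0 7 4 1 0 3 5 7 1 6 3 0 1

Derivation:
Move 1: P1 pit0 -> P1=[0,5,5,3,3,2](0) P2=[2,5,2,5,2,4](0)
Move 2: P2 pit5 -> P1=[1,6,6,3,3,2](0) P2=[2,5,2,5,2,0](1)
Move 3: P1 pit4 -> P1=[1,6,6,3,0,3](1) P2=[3,5,2,5,2,0](1)
Move 4: P1 pit0 -> P1=[0,7,6,3,0,3](1) P2=[3,5,2,5,2,0](1)
Move 5: P2 pit2 -> P1=[0,7,6,3,0,3](1) P2=[3,5,0,6,3,0](1)
Move 6: P1 pit1 -> P1=[0,0,7,4,1,4](2) P2=[4,6,0,6,3,0](1)
Move 7: P1 pit5 -> P1=[0,0,7,4,1,0](3) P2=[5,7,1,6,3,0](1)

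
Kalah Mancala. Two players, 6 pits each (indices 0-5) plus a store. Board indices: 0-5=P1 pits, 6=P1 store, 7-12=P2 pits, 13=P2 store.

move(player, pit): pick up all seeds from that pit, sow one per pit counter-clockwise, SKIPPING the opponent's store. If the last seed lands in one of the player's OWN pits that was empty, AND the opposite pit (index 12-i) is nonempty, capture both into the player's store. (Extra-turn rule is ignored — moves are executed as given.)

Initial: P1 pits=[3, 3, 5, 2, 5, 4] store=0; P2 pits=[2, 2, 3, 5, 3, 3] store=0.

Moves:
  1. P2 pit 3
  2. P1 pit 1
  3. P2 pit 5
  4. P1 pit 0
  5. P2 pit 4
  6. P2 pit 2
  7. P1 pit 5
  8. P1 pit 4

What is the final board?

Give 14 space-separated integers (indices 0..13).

Move 1: P2 pit3 -> P1=[4,4,5,2,5,4](0) P2=[2,2,3,0,4,4](1)
Move 2: P1 pit1 -> P1=[4,0,6,3,6,5](0) P2=[2,2,3,0,4,4](1)
Move 3: P2 pit5 -> P1=[5,1,7,3,6,5](0) P2=[2,2,3,0,4,0](2)
Move 4: P1 pit0 -> P1=[0,2,8,4,7,6](0) P2=[2,2,3,0,4,0](2)
Move 5: P2 pit4 -> P1=[1,3,8,4,7,6](0) P2=[2,2,3,0,0,1](3)
Move 6: P2 pit2 -> P1=[1,3,8,4,7,6](0) P2=[2,2,0,1,1,2](3)
Move 7: P1 pit5 -> P1=[1,3,8,4,7,0](1) P2=[3,3,1,2,2,2](3)
Move 8: P1 pit4 -> P1=[1,3,8,4,0,1](2) P2=[4,4,2,3,3,2](3)

Answer: 1 3 8 4 0 1 2 4 4 2 3 3 2 3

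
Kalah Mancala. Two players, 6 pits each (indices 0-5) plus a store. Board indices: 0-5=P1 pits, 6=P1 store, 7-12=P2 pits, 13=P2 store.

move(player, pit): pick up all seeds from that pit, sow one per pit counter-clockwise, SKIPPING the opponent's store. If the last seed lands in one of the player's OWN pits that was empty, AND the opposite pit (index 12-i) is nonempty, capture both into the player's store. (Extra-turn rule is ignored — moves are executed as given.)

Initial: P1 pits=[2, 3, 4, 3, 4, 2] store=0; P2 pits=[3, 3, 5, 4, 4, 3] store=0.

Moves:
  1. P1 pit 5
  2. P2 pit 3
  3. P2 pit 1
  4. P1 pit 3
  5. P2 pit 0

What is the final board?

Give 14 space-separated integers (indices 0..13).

Move 1: P1 pit5 -> P1=[2,3,4,3,4,0](1) P2=[4,3,5,4,4,3](0)
Move 2: P2 pit3 -> P1=[3,3,4,3,4,0](1) P2=[4,3,5,0,5,4](1)
Move 3: P2 pit1 -> P1=[3,3,4,3,4,0](1) P2=[4,0,6,1,6,4](1)
Move 4: P1 pit3 -> P1=[3,3,4,0,5,1](2) P2=[4,0,6,1,6,4](1)
Move 5: P2 pit0 -> P1=[3,3,4,0,5,1](2) P2=[0,1,7,2,7,4](1)

Answer: 3 3 4 0 5 1 2 0 1 7 2 7 4 1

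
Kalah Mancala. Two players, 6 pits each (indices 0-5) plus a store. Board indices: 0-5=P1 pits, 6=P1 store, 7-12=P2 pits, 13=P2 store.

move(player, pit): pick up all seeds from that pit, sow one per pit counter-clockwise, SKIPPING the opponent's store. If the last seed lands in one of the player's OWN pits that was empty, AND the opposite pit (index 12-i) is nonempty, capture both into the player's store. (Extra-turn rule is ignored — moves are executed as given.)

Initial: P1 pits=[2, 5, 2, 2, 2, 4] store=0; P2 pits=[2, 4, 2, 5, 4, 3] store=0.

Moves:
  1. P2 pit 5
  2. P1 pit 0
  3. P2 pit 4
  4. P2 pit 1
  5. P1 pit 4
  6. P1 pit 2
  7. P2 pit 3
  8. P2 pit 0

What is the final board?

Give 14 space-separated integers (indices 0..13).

Move 1: P2 pit5 -> P1=[3,6,2,2,2,4](0) P2=[2,4,2,5,4,0](1)
Move 2: P1 pit0 -> P1=[0,7,3,3,2,4](0) P2=[2,4,2,5,4,0](1)
Move 3: P2 pit4 -> P1=[1,8,3,3,2,4](0) P2=[2,4,2,5,0,1](2)
Move 4: P2 pit1 -> P1=[1,8,3,3,2,4](0) P2=[2,0,3,6,1,2](2)
Move 5: P1 pit4 -> P1=[1,8,3,3,0,5](1) P2=[2,0,3,6,1,2](2)
Move 6: P1 pit2 -> P1=[1,8,0,4,1,6](1) P2=[2,0,3,6,1,2](2)
Move 7: P2 pit3 -> P1=[2,9,1,4,1,6](1) P2=[2,0,3,0,2,3](3)
Move 8: P2 pit0 -> P1=[2,9,1,4,1,6](1) P2=[0,1,4,0,2,3](3)

Answer: 2 9 1 4 1 6 1 0 1 4 0 2 3 3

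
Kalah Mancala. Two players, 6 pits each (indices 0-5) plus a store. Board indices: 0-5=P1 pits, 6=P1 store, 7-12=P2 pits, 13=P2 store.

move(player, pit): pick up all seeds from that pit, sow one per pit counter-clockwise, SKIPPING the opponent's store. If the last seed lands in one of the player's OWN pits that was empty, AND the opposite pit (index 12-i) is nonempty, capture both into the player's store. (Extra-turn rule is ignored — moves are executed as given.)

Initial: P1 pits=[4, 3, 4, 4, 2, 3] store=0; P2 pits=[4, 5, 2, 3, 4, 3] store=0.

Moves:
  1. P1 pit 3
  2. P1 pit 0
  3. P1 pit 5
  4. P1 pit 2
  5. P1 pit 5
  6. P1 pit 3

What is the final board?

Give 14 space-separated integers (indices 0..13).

Answer: 0 4 0 0 6 0 12 0 6 3 3 4 3 0

Derivation:
Move 1: P1 pit3 -> P1=[4,3,4,0,3,4](1) P2=[5,5,2,3,4,3](0)
Move 2: P1 pit0 -> P1=[0,4,5,1,4,4](1) P2=[5,5,2,3,4,3](0)
Move 3: P1 pit5 -> P1=[0,4,5,1,4,0](2) P2=[6,6,3,3,4,3](0)
Move 4: P1 pit2 -> P1=[0,4,0,2,5,1](3) P2=[7,6,3,3,4,3](0)
Move 5: P1 pit5 -> P1=[0,4,0,2,5,0](4) P2=[7,6,3,3,4,3](0)
Move 6: P1 pit3 -> P1=[0,4,0,0,6,0](12) P2=[0,6,3,3,4,3](0)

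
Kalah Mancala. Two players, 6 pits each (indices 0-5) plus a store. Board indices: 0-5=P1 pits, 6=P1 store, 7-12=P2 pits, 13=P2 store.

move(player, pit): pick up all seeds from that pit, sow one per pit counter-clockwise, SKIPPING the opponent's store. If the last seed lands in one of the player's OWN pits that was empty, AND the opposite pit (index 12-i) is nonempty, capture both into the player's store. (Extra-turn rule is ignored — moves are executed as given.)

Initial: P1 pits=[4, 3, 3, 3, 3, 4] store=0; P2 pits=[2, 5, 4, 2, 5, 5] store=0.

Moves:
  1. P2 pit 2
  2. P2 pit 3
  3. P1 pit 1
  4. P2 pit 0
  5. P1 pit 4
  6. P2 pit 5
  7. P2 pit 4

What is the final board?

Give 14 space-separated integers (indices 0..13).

Move 1: P2 pit2 -> P1=[4,3,3,3,3,4](0) P2=[2,5,0,3,6,6](1)
Move 2: P2 pit3 -> P1=[4,3,3,3,3,4](0) P2=[2,5,0,0,7,7](2)
Move 3: P1 pit1 -> P1=[4,0,4,4,4,4](0) P2=[2,5,0,0,7,7](2)
Move 4: P2 pit0 -> P1=[4,0,4,0,4,4](0) P2=[0,6,0,0,7,7](7)
Move 5: P1 pit4 -> P1=[4,0,4,0,0,5](1) P2=[1,7,0,0,7,7](7)
Move 6: P2 pit5 -> P1=[5,1,5,1,1,6](1) P2=[1,7,0,0,7,0](8)
Move 7: P2 pit4 -> P1=[6,2,6,2,2,6](1) P2=[1,7,0,0,0,1](9)

Answer: 6 2 6 2 2 6 1 1 7 0 0 0 1 9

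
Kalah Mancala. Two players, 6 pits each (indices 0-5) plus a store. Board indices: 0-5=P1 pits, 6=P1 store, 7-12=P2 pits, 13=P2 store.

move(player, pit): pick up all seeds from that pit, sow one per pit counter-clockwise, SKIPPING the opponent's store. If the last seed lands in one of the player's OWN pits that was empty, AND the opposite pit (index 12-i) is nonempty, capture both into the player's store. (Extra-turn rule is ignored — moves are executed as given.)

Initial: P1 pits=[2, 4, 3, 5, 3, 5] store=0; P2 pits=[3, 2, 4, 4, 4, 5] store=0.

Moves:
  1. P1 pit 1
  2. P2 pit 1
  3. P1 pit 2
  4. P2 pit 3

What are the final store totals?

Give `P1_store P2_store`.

Answer: 1 1

Derivation:
Move 1: P1 pit1 -> P1=[2,0,4,6,4,6](0) P2=[3,2,4,4,4,5](0)
Move 2: P2 pit1 -> P1=[2,0,4,6,4,6](0) P2=[3,0,5,5,4,5](0)
Move 3: P1 pit2 -> P1=[2,0,0,7,5,7](1) P2=[3,0,5,5,4,5](0)
Move 4: P2 pit3 -> P1=[3,1,0,7,5,7](1) P2=[3,0,5,0,5,6](1)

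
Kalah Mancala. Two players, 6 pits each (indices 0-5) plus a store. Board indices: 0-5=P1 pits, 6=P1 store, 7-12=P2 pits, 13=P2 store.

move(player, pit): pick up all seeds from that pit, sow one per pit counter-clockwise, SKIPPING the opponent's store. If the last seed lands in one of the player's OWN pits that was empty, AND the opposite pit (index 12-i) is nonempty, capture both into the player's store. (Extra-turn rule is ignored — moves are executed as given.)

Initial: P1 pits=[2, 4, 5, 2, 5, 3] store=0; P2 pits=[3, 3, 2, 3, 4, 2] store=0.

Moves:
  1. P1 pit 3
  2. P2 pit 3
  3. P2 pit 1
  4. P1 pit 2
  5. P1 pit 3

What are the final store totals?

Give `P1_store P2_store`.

Move 1: P1 pit3 -> P1=[2,4,5,0,6,4](0) P2=[3,3,2,3,4,2](0)
Move 2: P2 pit3 -> P1=[2,4,5,0,6,4](0) P2=[3,3,2,0,5,3](1)
Move 3: P2 pit1 -> P1=[2,4,5,0,6,4](0) P2=[3,0,3,1,6,3](1)
Move 4: P1 pit2 -> P1=[2,4,0,1,7,5](1) P2=[4,0,3,1,6,3](1)
Move 5: P1 pit3 -> P1=[2,4,0,0,8,5](1) P2=[4,0,3,1,6,3](1)

Answer: 1 1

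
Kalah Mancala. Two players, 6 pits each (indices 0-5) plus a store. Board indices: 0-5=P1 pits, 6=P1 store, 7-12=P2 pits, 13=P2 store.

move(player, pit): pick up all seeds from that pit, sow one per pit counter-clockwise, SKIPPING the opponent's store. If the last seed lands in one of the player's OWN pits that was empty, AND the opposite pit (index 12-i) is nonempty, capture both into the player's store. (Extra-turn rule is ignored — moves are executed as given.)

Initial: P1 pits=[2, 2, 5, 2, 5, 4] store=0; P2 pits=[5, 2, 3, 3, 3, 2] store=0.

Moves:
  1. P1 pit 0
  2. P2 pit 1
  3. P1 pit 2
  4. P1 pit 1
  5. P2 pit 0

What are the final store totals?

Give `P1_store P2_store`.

Move 1: P1 pit0 -> P1=[0,3,6,2,5,4](0) P2=[5,2,3,3,3,2](0)
Move 2: P2 pit1 -> P1=[0,3,6,2,5,4](0) P2=[5,0,4,4,3,2](0)
Move 3: P1 pit2 -> P1=[0,3,0,3,6,5](1) P2=[6,1,4,4,3,2](0)
Move 4: P1 pit1 -> P1=[0,0,1,4,7,5](1) P2=[6,1,4,4,3,2](0)
Move 5: P2 pit0 -> P1=[0,0,1,4,7,5](1) P2=[0,2,5,5,4,3](1)

Answer: 1 1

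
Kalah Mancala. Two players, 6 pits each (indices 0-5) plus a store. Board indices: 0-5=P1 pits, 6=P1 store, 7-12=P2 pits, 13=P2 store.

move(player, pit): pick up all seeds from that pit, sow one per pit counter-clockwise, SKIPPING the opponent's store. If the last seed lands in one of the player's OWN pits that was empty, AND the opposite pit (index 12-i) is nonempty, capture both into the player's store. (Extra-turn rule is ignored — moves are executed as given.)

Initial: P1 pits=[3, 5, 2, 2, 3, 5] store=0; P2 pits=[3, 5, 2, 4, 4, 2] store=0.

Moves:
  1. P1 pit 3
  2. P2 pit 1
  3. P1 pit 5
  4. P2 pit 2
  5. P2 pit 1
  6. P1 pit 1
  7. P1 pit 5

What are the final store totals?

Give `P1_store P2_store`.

Answer: 3 2

Derivation:
Move 1: P1 pit3 -> P1=[3,5,2,0,4,6](0) P2=[3,5,2,4,4,2](0)
Move 2: P2 pit1 -> P1=[3,5,2,0,4,6](0) P2=[3,0,3,5,5,3](1)
Move 3: P1 pit5 -> P1=[3,5,2,0,4,0](1) P2=[4,1,4,6,6,3](1)
Move 4: P2 pit2 -> P1=[3,5,2,0,4,0](1) P2=[4,1,0,7,7,4](2)
Move 5: P2 pit1 -> P1=[3,5,2,0,4,0](1) P2=[4,0,1,7,7,4](2)
Move 6: P1 pit1 -> P1=[3,0,3,1,5,1](2) P2=[4,0,1,7,7,4](2)
Move 7: P1 pit5 -> P1=[3,0,3,1,5,0](3) P2=[4,0,1,7,7,4](2)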